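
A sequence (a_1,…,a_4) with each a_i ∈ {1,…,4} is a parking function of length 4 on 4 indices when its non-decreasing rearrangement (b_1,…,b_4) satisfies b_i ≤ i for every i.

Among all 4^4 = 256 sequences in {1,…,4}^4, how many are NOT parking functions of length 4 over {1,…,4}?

|PF(4,4)| = (4+1−4)·(4+1)^{4−1} = 1×125 = 125
E.g. (3,1,4,4) → sorted (1,3,4,4): b_2=3>2, not a PF.
Total 256; non-PF = 256−125 = 131

131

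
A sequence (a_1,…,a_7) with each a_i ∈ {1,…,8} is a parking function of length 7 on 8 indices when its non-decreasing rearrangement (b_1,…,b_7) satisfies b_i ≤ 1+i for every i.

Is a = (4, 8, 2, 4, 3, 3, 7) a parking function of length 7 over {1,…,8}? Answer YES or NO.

Sorted: b = (2, 3, 3, 4, 4, 7, 8).
  b_1=2 ≤ 2
  b_2=3 ≤ 3
  b_3=3 ≤ 4
  b_4=4 ≤ 5
  b_5=4 ≤ 6
  b_6=7 ≤ 7
  b_7=8 ≤ 8
All bounds hold ⇒ YES

YES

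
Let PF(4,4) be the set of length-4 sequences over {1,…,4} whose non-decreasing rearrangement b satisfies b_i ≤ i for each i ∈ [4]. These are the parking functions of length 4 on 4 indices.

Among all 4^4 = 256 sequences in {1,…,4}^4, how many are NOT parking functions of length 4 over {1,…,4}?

|PF(4,4)| = (4−4+1)·(4+1)^(4−1) = 1 · 125 = 125
Check (4,4,3,4) → sorted (3,4,4,4): b_1=3>1, not a PF.
4^4 − 125 = 256 − 125 = 131

131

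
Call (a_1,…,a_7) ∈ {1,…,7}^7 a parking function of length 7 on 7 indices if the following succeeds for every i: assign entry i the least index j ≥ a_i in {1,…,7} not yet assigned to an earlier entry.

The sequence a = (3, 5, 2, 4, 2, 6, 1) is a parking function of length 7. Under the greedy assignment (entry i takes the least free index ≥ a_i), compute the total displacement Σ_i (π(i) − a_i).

Σπ(i) = 1+…+7 = 28; Σa = 3+5+2+4+2+6+1 = 23; disp = 28−23 = 5.

5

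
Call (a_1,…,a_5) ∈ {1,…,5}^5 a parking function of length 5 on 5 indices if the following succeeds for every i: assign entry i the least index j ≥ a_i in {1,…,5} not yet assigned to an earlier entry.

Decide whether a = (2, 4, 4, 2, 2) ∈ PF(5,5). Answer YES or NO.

NO

Rearranged: b = (2, 2, 2, 4, 4).
  b_1=2 > 1
  fails at i=1 ⇒ NO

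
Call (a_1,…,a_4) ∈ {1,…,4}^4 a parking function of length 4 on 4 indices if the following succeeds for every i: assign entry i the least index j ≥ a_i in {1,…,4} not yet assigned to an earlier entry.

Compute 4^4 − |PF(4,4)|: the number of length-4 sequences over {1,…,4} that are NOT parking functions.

|PF| = 1·5^3 = 1×125 = 125
Check (3,4,2,2) → sorted (2,2,3,4): b_1=2>1, not a PF.
Total 256; non-PF = 256−125 = 131

131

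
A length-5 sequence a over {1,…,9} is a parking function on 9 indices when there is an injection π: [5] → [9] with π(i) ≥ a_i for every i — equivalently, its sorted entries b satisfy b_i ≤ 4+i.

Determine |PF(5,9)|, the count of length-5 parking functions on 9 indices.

#PF = (10−5)·10^(5−1) = 5·10000 = 50000 (Konheim–Weiss)
E.g. (7,7,3,6,5) → sorted (3,5,6,7,7): b_i ≤ 4+i ∀i, a PF.

50000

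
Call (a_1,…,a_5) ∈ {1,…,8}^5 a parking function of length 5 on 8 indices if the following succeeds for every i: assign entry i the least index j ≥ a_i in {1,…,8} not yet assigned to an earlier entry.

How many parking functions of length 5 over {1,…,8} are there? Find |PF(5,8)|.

26244

|PF| = (8+1−5)·(8+1)^{5−1} = 4 · 6561 = 26244 [KW]
Check (4,5,4,1,3) → sorted (1,3,4,4,5): b_i ≤ 3+i ∀i, a PF.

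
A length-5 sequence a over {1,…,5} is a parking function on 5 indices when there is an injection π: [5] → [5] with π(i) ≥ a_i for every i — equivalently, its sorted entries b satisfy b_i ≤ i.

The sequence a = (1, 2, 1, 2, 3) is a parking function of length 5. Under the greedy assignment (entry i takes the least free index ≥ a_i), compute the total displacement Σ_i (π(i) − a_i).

6

Σπ(i) = 1+…+5 = 15; Σa = 1+2+1+2+3 = 9; disp = 15−9 = 6.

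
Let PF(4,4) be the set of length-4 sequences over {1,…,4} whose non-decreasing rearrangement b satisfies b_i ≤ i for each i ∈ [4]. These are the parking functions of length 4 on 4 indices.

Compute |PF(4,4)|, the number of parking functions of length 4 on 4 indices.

125

|PF(4,4)| = (5−4)·5^(4−1) = 1·125 = 125 (Konheim–Weiss)
Check (1,2,3,2) → sorted (1,2,2,3): b_i ≤ i ∀i, a PF.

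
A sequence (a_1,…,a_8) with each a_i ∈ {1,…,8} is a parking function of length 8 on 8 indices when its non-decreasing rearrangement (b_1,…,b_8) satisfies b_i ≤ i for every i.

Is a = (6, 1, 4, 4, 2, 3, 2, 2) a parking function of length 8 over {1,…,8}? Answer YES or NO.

Rearranged: b = (1, 2, 2, 2, 3, 4, 4, 6).
  b_1=1 ≤ 1
  b_2=2 ≤ 2
  b_3=2 ≤ 3
  b_4=2 ≤ 4
  b_5=3 ≤ 5
  b_6=4 ≤ 6
  b_7=4 ≤ 7
  b_8=6 ≤ 8
All bounds hold ⇒ YES

YES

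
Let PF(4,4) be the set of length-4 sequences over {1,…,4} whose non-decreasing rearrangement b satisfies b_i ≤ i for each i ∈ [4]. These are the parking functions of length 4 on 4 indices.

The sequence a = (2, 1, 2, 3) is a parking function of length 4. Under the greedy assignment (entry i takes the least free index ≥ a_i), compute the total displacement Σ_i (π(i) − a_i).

Σπ = 10 ({1..4} each once); Σa = 2+1+2+3 = 8; disp = 10−8 = 2.

2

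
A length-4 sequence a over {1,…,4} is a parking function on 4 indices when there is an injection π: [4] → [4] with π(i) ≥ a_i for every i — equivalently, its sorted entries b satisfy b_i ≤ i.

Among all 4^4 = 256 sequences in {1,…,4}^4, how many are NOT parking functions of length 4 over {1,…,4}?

|PF(4,4)| = (5−4)·5^(4−1) = 1 · 125 = 125
E.g. (4,3,4,3) → sorted (3,3,4,4): b_1=3>1, not a PF.
4^4 − 125 = 256 − 125 = 131

131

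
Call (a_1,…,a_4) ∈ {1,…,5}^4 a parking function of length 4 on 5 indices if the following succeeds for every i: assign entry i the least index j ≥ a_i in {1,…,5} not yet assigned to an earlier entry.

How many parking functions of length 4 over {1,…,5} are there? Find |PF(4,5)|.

432

#PF = (5−4+1)·(5+1)^(4−1) = 2 · 216 = 432 (Pollak)
Check (4,3,5,1) → sorted (1,3,4,5): b_i ≤ 1+i ∀i, a PF.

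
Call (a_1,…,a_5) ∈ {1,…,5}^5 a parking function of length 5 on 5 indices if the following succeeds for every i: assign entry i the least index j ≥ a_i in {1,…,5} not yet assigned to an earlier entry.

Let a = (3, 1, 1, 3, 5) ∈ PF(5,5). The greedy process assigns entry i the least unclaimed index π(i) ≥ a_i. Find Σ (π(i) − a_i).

2

Σπ = 5·6/2 = 15 (π permutes [5]); Σa = 3+1+1+3+5 = 13; disp = 15−13 = 2.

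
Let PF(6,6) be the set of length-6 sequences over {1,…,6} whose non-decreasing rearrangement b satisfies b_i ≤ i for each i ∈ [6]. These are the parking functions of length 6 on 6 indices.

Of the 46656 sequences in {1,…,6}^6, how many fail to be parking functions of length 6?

Count = (6+1−6)·(6+1)^{6−1} = 1·16807 = 16807 (Konheim–Weiss)
Example (4,5,5,5,6,3) → sorted (3,4,5,5,5,6): b_1=3>1, not a PF.
Total 46656; non-PF = 46656−16807 = 29849

29849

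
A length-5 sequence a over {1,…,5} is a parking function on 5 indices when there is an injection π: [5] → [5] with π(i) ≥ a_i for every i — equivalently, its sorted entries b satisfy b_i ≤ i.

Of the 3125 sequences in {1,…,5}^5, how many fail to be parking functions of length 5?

1829

|PF| = 1·6^4 = 1×1296 = 1296 (Konheim–Weiss)
One tuple (3,5,3,3,5) → sorted (3,3,3,5,5): b_1=3>1, not a PF.
So 3125 − 1296 = 1829 fail.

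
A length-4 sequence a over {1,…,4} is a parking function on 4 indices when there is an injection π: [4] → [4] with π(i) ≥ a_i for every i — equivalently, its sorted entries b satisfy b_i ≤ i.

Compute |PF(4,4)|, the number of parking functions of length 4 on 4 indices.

125

Count = 1·5^3 = 1 · 125 = 125
E.g. (4,1,1,2) → sorted (1,1,2,4): b_i ≤ i ∀i, a PF.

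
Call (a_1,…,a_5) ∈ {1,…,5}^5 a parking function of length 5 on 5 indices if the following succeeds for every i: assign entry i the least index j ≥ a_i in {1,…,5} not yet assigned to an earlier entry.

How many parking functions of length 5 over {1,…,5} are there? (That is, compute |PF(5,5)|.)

1296

Count = (5−5+1)·(5+1)^(5−1) = 1·1296 = 1296 [KW]
One tuple (2,4,1,2,3) → sorted (1,2,2,3,4): b_i ≤ i ∀i, a PF.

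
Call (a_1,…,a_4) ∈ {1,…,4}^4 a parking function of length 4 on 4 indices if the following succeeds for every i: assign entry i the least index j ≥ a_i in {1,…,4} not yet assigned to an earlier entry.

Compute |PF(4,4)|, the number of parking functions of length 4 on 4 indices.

125

|PF| = (5−4)·5^(4−1) = 1×125 = 125
One tuple (2,3,2,1) → sorted (1,2,2,3): b_i ≤ i ∀i, a PF.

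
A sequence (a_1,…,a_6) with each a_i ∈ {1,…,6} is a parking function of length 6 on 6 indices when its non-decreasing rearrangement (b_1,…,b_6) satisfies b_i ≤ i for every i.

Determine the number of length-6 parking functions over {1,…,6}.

16807

|PF(6,6)| = 1·7^5 = 1·16807 = 16807 [KW]
Check (1,5,5,4,1,1) → sorted (1,1,1,4,5,5): b_i ≤ i ∀i, a PF.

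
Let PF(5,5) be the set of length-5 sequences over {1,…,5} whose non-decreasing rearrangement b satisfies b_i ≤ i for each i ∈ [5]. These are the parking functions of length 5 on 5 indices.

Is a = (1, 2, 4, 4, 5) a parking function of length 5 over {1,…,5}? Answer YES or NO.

NO

Order a: b = (1, 2, 4, 4, 5).
  b_1=1 ≤ 1
  b_2=2 ≤ 2
  b_3=4 > 3
  fails at i=3 ⇒ NO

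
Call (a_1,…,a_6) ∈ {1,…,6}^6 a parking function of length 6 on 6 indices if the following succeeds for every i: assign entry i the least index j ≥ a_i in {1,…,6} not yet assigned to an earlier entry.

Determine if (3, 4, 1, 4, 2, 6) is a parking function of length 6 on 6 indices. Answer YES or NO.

Sorted: b = (1, 2, 3, 4, 4, 6).
  b_1=1 ≤ 1
  b_2=2 ≤ 2
  b_3=3 ≤ 3
  b_4=4 ≤ 4
  b_5=4 ≤ 5
  b_6=6 ≤ 6
All bounds hold ⇒ YES

YES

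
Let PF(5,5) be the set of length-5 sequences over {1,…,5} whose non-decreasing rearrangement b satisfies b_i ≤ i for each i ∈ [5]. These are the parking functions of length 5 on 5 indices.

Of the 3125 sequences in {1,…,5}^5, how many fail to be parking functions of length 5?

1829

#PF = (6−5)·6^(5−1) = 1×1296 = 1296
Example (3,5,4,5,5) → sorted (3,4,5,5,5): b_1=3>1, not a PF.
So 3125 − 1296 = 1829 fail.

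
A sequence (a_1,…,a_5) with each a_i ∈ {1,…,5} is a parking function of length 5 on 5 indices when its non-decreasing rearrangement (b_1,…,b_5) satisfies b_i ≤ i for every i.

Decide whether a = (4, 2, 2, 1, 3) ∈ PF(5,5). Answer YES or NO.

YES

Order a: b = (1, 2, 2, 3, 4).
  b_1=1 ≤ 1
  b_2=2 ≤ 2
  b_3=2 ≤ 3
  b_4=3 ≤ 4
  b_5=4 ≤ 5
All bounds hold ⇒ YES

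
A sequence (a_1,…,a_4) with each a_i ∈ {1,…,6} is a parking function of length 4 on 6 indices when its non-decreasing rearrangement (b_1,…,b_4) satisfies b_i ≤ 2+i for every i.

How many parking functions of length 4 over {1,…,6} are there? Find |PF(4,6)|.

1029

#PF = (7−4)·7^(4−1) = 3·343 = 1029 [KW]
One tuple (6,3,2,1) → sorted (1,2,3,6): b_i ≤ 2+i ∀i, a PF.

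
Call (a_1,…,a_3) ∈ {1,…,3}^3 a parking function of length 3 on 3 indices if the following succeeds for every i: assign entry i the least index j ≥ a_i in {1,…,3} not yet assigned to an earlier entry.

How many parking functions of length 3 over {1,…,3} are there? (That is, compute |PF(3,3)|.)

16

#PF = (4−3)·4^(3−1) = 1 · 16 = 16 (Pollak)
Check (1,2,2) → sorted (1,2,2): b_i ≤ i ∀i, a PF.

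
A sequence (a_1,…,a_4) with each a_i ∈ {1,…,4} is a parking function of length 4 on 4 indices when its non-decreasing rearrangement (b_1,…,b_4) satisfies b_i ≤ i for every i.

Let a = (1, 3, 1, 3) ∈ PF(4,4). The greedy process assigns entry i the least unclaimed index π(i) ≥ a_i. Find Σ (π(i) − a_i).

Σπ(i) = 1+…+4 = 10; Σa = 1+3+1+3 = 8; disp = 10−8 = 2.

2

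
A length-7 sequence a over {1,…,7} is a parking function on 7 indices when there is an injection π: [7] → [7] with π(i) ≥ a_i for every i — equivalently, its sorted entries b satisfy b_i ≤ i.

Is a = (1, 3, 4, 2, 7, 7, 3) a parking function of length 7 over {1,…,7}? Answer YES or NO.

Order a: b = (1, 2, 3, 3, 4, 7, 7).
  b_1=1 ≤ 1
  b_2=2 ≤ 2
  b_3=3 ≤ 3
  b_4=3 ≤ 4
  b_5=4 ≤ 5
  b_6=7 > 6
  fails at i=6 ⇒ NO

NO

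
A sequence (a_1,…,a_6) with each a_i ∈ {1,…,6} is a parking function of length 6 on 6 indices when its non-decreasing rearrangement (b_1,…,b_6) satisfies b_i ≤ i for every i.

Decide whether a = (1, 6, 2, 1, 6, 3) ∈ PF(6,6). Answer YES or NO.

NO

Order a: b = (1, 1, 2, 3, 6, 6).
  b_1=1 ≤ 1
  b_2=1 ≤ 2
  b_3=2 ≤ 3
  b_4=3 ≤ 4
  b_5=6 > 5
  fails at i=5 ⇒ NO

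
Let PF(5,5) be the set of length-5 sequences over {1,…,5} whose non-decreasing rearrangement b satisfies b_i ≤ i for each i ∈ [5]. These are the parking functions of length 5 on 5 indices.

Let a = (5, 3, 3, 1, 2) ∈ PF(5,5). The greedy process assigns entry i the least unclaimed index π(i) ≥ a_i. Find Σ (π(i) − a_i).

Σπ = 5·6/2 = 15 (π permutes [5]); Σa = 5+3+3+1+2 = 14; disp = 15−14 = 1.

1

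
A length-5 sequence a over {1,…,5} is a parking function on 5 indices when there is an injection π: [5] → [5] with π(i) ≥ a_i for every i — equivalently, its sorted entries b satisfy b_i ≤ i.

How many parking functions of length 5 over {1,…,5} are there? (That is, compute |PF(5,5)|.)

1296

|PF| = (5+1−5)·(5+1)^{5−1} = 1·1296 = 1296 [KW]
Check (1,2,5,3,3) → sorted (1,2,3,3,5): b_i ≤ i ∀i, a PF.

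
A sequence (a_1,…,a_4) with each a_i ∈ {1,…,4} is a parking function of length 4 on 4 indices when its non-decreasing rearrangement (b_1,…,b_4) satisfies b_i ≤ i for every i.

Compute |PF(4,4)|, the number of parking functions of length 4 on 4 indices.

Count = (5−4)·5^(4−1) = 1×125 = 125 (Konheim–Weiss)
Example (1,3,1,3) → sorted (1,1,3,3): b_i ≤ i ∀i, a PF.

125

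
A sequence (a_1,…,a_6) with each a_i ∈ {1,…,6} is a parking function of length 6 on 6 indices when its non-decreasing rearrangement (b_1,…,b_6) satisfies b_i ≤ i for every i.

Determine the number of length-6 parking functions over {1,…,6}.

#PF = (7−6)·7^(6−1) = 1·16807 = 16807 (Pollak)
Example (6,1,2,4,5,3) → sorted (1,2,3,4,5,6): b_i ≤ i ∀i, a PF.

16807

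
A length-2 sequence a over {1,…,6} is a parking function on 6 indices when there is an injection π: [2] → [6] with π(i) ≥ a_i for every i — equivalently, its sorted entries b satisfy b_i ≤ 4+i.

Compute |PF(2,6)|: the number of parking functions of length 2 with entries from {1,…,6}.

|PF| = (7−2)·7^(2−1) = 5·7 = 35 (Konheim–Weiss)
Example (4,1) → sorted (1,4): b_i ≤ 4+i ∀i, a PF.

35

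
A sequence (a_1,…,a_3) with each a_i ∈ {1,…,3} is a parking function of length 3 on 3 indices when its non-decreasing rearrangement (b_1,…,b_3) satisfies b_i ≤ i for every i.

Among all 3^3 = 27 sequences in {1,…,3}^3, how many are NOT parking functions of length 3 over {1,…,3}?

|PF| = 1·4^2 = 1 · 16 = 16 [KW]
Example (3,2,2) → sorted (2,2,3): b_1=2>1, not a PF.
So 27 − 16 = 11 fail.

11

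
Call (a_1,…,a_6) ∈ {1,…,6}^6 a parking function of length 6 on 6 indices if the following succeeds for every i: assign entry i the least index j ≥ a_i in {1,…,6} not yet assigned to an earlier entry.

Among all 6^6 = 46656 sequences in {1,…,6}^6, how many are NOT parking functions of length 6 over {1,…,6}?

#PF = (6−6+1)·(6+1)^(6−1) = 1×16807 = 16807 (Pollak)
E.g. (5,6,3,5,4,6) → sorted (3,4,5,5,6,6): b_1=3>1, not a PF.
So 46656 − 16807 = 29849 fail.

29849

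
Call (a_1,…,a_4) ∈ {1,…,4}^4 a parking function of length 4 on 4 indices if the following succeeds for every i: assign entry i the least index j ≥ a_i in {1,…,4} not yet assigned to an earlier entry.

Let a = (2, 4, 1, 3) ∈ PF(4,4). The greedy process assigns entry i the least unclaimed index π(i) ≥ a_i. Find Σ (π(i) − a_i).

Σπ = 10 ({1..4} each once); Σa = 2+4+1+3 = 10; disp = 10−10 = 0.

0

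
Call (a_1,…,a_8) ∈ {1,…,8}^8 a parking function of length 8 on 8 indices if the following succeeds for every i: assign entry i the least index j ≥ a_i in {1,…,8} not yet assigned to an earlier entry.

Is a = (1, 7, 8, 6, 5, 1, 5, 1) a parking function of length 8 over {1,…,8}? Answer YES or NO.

NO

Rearranged: b = (1, 1, 1, 5, 5, 6, 7, 8).
  b_1=1 ≤ 1
  b_2=1 ≤ 2
  b_3=1 ≤ 3
  b_4=5 > 4
  fails at i=4 ⇒ NO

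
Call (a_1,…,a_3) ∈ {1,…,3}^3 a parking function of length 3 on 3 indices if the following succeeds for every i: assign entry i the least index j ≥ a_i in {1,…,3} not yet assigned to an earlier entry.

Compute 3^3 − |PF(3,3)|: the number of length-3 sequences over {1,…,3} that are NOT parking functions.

11

#PF = 1·4^2 = 1 · 16 = 16 [KW]
Check (2,3,3) → sorted (2,3,3): b_1=2>1, not a PF.
So 27 − 16 = 11 fail.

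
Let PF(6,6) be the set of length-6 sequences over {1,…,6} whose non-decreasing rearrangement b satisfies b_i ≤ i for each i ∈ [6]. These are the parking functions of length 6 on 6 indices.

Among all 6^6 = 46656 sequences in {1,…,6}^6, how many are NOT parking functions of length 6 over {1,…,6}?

|PF(6,6)| = 1·7^5 = 1·16807 = 16807 (Pollak)
One tuple (1,5,4,6,3,6) → sorted (1,3,4,5,6,6): b_2=3>2, not a PF.
So 46656 − 16807 = 29849 fail.

29849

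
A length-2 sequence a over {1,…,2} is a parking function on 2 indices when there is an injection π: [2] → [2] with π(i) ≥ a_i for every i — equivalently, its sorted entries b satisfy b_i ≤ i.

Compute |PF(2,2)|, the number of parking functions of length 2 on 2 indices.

3

#PF = (2−2+1)·(2+1)^(2−1) = 1 · 3 = 3 (Konheim–Weiss)
Example (1,2) → sorted (1,2): b_i ≤ i ∀i, a PF.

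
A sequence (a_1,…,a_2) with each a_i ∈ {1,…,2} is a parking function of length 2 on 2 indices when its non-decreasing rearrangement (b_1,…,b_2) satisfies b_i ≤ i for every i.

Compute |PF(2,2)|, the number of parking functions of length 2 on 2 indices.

3

|PF| = (2−2+1)·(2+1)^(2−1) = 1 · 3 = 3 [KW]
E.g. (1,2) → sorted (1,2): b_i ≤ i ∀i, a PF.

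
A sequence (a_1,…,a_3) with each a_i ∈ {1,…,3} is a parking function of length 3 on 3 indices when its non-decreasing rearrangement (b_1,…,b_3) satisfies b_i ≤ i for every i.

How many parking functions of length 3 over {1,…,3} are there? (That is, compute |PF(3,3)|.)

|PF| = (3−3+1)·(3+1)^(3−1) = 1×16 = 16
One tuple (1,2,2) → sorted (1,2,2): b_i ≤ i ∀i, a PF.

16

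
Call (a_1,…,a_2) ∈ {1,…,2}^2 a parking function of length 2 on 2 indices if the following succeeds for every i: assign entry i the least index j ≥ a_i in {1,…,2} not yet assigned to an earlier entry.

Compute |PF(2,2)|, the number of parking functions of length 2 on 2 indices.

3

Count = (2+1−2)·(2+1)^{2−1} = 1·3 = 3 (Pollak)
Check (2,1) → sorted (1,2): b_i ≤ i ∀i, a PF.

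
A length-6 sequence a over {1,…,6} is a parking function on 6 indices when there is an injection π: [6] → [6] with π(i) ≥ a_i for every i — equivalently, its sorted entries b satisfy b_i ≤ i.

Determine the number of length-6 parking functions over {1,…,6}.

16807

Count = (7−6)·7^(6−1) = 1·16807 = 16807 (Pollak)
E.g. (6,5,1,2,3,4) → sorted (1,2,3,4,5,6): b_i ≤ i ∀i, a PF.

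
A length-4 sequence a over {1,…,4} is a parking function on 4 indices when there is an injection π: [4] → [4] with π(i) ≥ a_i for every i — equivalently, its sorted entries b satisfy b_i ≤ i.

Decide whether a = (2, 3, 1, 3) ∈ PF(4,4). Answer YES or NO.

YES

Order a: b = (1, 2, 3, 3).
  b_1=1 ≤ 1
  b_2=2 ≤ 2
  b_3=3 ≤ 3
  b_4=3 ≤ 4
All bounds hold ⇒ YES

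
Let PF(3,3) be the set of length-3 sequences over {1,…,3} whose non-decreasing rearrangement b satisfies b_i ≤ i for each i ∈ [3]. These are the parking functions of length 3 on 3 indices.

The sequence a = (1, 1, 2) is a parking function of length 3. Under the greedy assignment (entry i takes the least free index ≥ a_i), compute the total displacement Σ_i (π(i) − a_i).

2

Σπ = 3·4/2 = 6 (π permutes [3]); Σa = 1+1+2 = 4; disp = 6−4 = 2.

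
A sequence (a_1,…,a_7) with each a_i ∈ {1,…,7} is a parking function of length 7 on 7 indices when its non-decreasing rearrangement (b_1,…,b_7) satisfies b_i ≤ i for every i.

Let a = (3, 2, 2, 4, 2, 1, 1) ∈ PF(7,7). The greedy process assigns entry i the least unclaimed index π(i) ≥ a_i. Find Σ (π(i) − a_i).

13

Σπ = 7·8/2 = 28 (π permutes [7]); Σa = 3+2+2+4+2+1+1 = 15; disp = 28−15 = 13.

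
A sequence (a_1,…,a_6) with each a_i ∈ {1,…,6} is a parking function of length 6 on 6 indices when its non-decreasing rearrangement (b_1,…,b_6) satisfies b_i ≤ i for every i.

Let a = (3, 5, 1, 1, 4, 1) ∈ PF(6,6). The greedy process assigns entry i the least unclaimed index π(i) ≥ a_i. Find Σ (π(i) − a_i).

Σπ = 6·7/2 = 21 (π permutes [6]); Σa = 3+5+1+1+4+1 = 15; disp = 21−15 = 6.

6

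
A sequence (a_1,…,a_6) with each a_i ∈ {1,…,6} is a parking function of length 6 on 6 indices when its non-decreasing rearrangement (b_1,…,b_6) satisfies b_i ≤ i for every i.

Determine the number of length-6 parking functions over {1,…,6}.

Count = 1·7^5 = 1×16807 = 16807
One tuple (3,2,1,5,3,2) → sorted (1,2,2,3,3,5): b_i ≤ i ∀i, a PF.

16807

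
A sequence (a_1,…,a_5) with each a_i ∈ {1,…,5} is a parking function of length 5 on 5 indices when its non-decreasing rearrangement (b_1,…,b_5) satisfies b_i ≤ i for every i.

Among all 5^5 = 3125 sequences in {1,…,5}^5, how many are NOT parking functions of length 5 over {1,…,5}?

#PF = (5+1−5)·(5+1)^{5−1} = 1·1296 = 1296
Example (5,4,2,5,5) → sorted (2,4,5,5,5): b_1=2>1, not a PF.
So 3125 − 1296 = 1829 fail.

1829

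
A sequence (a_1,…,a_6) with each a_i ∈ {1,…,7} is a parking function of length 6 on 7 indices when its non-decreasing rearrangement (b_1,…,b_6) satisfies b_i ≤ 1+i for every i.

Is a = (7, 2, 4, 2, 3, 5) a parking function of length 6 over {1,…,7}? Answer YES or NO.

YES

Sorted: b = (2, 2, 3, 4, 5, 7).
  b_1=2 ≤ 2
  b_2=2 ≤ 3
  b_3=3 ≤ 4
  b_4=4 ≤ 5
  b_5=5 ≤ 6
  b_6=7 ≤ 7
All bounds hold ⇒ YES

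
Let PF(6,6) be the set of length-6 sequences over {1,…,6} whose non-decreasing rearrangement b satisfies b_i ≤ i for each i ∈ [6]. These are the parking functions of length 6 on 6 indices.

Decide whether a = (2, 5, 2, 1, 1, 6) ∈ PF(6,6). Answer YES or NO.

YES

Rearranged: b = (1, 1, 2, 2, 5, 6).
  b_1=1 ≤ 1
  b_2=1 ≤ 2
  b_3=2 ≤ 3
  b_4=2 ≤ 4
  b_5=5 ≤ 5
  b_6=6 ≤ 6
All bounds hold ⇒ YES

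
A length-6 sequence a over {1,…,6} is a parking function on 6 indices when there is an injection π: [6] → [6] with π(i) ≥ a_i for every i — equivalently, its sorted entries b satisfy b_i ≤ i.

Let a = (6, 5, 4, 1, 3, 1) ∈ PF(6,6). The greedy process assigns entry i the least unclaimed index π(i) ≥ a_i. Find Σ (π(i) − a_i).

1

Σπ(i) = 1+…+6 = 21; Σa = 6+5+4+1+3+1 = 20; disp = 21−20 = 1.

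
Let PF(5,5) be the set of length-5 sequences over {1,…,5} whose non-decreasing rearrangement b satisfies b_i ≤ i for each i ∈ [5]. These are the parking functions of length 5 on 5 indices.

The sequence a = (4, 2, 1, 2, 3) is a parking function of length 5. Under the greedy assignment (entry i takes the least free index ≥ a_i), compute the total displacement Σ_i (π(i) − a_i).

Σπ = 5·6/2 = 15 (π permutes [5]); Σa = 4+2+1+2+3 = 12; disp = 15−12 = 3.

3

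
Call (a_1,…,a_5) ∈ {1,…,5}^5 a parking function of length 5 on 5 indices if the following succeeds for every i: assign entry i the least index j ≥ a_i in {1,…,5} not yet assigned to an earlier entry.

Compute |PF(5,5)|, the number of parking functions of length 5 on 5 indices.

1296

|PF(5,5)| = (5−5+1)·(5+1)^(5−1) = 1·1296 = 1296 [KW]
Check (3,1,3,2,4) → sorted (1,2,3,3,4): b_i ≤ i ∀i, a PF.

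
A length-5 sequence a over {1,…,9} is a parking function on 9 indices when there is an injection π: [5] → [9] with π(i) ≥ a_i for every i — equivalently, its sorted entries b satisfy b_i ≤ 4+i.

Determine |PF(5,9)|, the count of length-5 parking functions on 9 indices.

50000

|PF(5,9)| = 5·10^4 = 5·10000 = 50000 (Pollak)
Check (2,8,6,9,5) → sorted (2,5,6,8,9): b_i ≤ 4+i ∀i, a PF.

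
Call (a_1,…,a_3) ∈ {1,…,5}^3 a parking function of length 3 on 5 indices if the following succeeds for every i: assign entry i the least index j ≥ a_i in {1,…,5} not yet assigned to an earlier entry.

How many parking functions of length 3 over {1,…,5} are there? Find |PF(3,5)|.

#PF = 3·6^2 = 3×36 = 108 (Konheim–Weiss)
Check (5,3,4) → sorted (3,4,5): b_i ≤ 2+i ∀i, a PF.

108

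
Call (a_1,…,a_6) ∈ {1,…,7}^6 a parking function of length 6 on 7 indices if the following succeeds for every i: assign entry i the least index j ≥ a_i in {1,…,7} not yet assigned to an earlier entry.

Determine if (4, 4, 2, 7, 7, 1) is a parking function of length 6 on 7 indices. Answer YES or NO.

Sorted: b = (1, 2, 4, 4, 7, 7).
  b_1=1 ≤ 2
  b_2=2 ≤ 3
  b_3=4 ≤ 4
  b_4=4 ≤ 5
  b_5=7 > 6
  fails at i=5 ⇒ NO

NO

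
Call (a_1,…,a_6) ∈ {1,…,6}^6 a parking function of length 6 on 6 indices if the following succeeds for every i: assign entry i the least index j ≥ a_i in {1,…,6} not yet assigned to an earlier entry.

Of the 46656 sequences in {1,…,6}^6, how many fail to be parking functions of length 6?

Count = (7−6)·7^(6−1) = 1×16807 = 16807 (Konheim–Weiss)
One tuple (6,6,5,5,6,1) → sorted (1,5,5,6,6,6): b_2=5>2, not a PF.
Total 46656; non-PF = 46656−16807 = 29849

29849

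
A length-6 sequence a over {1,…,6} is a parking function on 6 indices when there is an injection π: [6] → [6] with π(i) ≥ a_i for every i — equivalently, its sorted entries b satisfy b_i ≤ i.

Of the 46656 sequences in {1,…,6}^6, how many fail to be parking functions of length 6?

29849

#PF = 1·7^5 = 1 · 16807 = 16807
Example (4,6,3,6,5,6) → sorted (3,4,5,6,6,6): b_1=3>1, not a PF.
Total 46656; non-PF = 46656−16807 = 29849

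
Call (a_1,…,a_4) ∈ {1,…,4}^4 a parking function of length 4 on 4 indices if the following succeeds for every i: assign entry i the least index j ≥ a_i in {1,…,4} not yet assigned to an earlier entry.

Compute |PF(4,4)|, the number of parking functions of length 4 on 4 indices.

125

Count = (4+1−4)·(4+1)^{4−1} = 1 · 125 = 125 [KW]
Example (4,1,2,3) → sorted (1,2,3,4): b_i ≤ i ∀i, a PF.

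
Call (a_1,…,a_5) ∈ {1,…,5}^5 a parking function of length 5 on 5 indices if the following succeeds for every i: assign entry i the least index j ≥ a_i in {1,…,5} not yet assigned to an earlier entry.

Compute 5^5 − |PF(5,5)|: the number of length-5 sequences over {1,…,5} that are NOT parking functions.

1829

Count = (6−5)·6^(5−1) = 1 · 1296 = 1296 (Pollak)
E.g. (2,3,4,2,4) → sorted (2,2,3,4,4): b_1=2>1, not a PF.
5^5 − 1296 = 3125 − 1296 = 1829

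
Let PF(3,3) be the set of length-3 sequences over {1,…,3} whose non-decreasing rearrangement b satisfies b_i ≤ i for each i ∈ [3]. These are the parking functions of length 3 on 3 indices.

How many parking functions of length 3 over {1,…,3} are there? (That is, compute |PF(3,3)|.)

16

|PF(3,3)| = (3+1−3)·(3+1)^{3−1} = 1×16 = 16
Check (1,1,2) → sorted (1,1,2): b_i ≤ i ∀i, a PF.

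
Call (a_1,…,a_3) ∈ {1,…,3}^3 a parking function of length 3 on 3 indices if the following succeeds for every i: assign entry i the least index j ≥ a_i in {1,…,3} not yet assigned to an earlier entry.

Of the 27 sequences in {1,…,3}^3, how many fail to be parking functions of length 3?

|PF| = 1·4^2 = 1×16 = 16 (Konheim–Weiss)
One tuple (3,3,1) → sorted (1,3,3): b_2=3>2, not a PF.
3^3 − 16 = 27 − 16 = 11

11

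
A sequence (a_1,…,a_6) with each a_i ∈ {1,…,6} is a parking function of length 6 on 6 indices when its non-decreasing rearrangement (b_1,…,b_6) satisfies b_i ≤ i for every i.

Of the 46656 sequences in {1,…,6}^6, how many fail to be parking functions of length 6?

#PF = (6−6+1)·(6+1)^(6−1) = 1·16807 = 16807
Check (2,3,6,4,6,5) → sorted (2,3,4,5,6,6): b_1=2>1, not a PF.
Total 46656; non-PF = 46656−16807 = 29849

29849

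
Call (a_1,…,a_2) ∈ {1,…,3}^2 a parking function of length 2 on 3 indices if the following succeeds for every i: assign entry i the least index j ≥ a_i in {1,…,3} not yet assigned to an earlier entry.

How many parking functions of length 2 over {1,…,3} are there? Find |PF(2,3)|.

8

Count = 2·4^1 = 2×4 = 8 [KW]
Example (2,2) → sorted (2,2): b_i ≤ 1+i ∀i, a PF.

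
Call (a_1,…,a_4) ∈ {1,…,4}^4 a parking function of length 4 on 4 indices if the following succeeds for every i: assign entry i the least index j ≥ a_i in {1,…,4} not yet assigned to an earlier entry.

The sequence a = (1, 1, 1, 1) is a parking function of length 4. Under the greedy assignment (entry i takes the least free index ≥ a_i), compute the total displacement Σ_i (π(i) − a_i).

Σπ = 4·5/2 = 10 (π permutes [4]); Σa = 1+1+1+1 = 4; disp = 10−4 = 6.

6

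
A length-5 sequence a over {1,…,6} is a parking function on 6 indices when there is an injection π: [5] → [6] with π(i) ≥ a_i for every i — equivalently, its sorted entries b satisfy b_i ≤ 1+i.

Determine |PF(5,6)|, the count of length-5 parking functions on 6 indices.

Count = (7−5)·7^(5−1) = 2·2401 = 4802
Check (2,1,4,1,1) → sorted (1,1,1,2,4): b_i ≤ 1+i ∀i, a PF.

4802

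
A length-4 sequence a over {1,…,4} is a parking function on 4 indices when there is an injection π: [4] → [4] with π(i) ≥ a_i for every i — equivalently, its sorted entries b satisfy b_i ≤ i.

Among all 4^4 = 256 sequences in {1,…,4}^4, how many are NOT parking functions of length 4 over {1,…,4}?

131

#PF = 1·5^3 = 1 · 125 = 125 (Konheim–Weiss)
One tuple (3,2,2,4) → sorted (2,2,3,4): b_1=2>1, not a PF.
4^4 − 125 = 256 − 125 = 131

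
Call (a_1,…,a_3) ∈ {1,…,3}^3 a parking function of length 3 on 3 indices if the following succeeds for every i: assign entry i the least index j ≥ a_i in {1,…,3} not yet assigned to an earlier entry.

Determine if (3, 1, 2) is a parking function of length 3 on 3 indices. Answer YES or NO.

YES

Sorted: b = (1, 2, 3).
  b_1=1 ≤ 1
  b_2=2 ≤ 2
  b_3=3 ≤ 3
All bounds hold ⇒ YES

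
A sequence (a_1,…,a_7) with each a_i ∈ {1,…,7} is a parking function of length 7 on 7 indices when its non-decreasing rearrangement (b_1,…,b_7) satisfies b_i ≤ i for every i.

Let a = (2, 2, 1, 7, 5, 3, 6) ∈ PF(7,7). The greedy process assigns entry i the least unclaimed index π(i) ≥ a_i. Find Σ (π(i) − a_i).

2

Σπ = 28 ({1..7} each once); Σa = 2+2+1+7+5+3+6 = 26; disp = 28−26 = 2.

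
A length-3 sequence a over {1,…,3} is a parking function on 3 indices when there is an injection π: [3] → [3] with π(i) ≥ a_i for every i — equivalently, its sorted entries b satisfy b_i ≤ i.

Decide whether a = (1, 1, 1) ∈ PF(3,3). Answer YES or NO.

YES

Sorted: b = (1, 1, 1).
  b_1=1 ≤ 1
  b_2=1 ≤ 2
  b_3=1 ≤ 3
All bounds hold ⇒ YES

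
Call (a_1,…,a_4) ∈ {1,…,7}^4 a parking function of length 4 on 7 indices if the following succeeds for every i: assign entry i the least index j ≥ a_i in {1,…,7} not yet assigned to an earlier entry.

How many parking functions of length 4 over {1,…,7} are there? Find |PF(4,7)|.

|PF(4,7)| = (7+1−4)·(7+1)^{4−1} = 4 · 512 = 2048 [KW]
Check (6,1,4,5) → sorted (1,4,5,6): b_i ≤ 3+i ∀i, a PF.

2048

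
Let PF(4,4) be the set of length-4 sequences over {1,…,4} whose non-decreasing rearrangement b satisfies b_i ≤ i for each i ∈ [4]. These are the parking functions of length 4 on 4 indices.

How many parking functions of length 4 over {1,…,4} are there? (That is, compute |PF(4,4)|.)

125

|PF| = (4−4+1)·(4+1)^(4−1) = 1 · 125 = 125
E.g. (1,2,3,3) → sorted (1,2,3,3): b_i ≤ i ∀i, a PF.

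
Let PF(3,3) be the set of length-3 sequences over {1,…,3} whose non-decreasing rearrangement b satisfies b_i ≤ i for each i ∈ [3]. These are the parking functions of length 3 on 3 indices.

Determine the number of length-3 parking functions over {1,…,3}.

16

Count = (3+1−3)·(3+1)^{3−1} = 1×16 = 16 [KW]
One tuple (1,1,3) → sorted (1,1,3): b_i ≤ i ∀i, a PF.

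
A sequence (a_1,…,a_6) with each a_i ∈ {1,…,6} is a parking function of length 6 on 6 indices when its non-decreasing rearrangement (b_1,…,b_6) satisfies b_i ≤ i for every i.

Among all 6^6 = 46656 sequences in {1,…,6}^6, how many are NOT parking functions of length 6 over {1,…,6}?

|PF(6,6)| = 1·7^5 = 1×16807 = 16807 (Pollak)
E.g. (3,5,6,6,3,1) → sorted (1,3,3,5,6,6): b_2=3>2, not a PF.
6^6 − 16807 = 46656 − 16807 = 29849

29849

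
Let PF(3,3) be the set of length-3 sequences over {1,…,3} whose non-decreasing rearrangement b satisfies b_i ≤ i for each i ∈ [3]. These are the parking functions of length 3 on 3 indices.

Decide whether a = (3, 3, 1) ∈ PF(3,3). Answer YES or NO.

Rearranged: b = (1, 3, 3).
  b_1=1 ≤ 1
  b_2=3 > 2
  fails at i=2 ⇒ NO

NO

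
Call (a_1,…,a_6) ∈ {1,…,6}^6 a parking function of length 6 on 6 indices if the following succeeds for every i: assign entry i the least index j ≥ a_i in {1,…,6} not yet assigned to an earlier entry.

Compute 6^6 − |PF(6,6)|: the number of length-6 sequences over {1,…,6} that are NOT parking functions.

29849

Count = (6+1−6)·(6+1)^{6−1} = 1×16807 = 16807 [KW]
E.g. (5,6,2,5,1,5) → sorted (1,2,5,5,5,6): b_3=5>3, not a PF.
Total 46656; non-PF = 46656−16807 = 29849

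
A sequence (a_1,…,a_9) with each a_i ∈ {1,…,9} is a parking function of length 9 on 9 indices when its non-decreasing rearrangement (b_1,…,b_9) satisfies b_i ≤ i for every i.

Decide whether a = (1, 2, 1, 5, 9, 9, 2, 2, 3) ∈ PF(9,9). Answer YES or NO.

NO

Order a: b = (1, 1, 2, 2, 2, 3, 5, 9, 9).
  b_1=1 ≤ 1
  b_2=1 ≤ 2
  b_3=2 ≤ 3
  b_4=2 ≤ 4
  b_5=2 ≤ 5
  b_6=3 ≤ 6
  b_7=5 ≤ 7
  b_8=9 > 8
  fails at i=8 ⇒ NO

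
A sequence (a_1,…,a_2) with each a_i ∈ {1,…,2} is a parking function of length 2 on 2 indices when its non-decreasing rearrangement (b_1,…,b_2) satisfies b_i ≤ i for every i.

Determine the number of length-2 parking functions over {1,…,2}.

#PF = (2−2+1)·(2+1)^(2−1) = 1·3 = 3 [KW]
One tuple (1,2) → sorted (1,2): b_i ≤ i ∀i, a PF.

3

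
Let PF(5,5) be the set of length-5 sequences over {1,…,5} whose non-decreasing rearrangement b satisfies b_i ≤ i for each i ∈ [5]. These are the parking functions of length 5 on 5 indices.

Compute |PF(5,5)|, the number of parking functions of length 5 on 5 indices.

|PF| = (5−5+1)·(5+1)^(5−1) = 1 · 1296 = 1296 (Konheim–Weiss)
Check (1,5,2,1,1) → sorted (1,1,1,2,5): b_i ≤ i ∀i, a PF.

1296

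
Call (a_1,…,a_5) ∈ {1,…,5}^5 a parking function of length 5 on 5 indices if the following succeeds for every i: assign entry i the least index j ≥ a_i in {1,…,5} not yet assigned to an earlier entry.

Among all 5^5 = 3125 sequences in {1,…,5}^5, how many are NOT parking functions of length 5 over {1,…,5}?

Count = (6−5)·6^(5−1) = 1·1296 = 1296 (Pollak)
Check (4,5,3,4,5) → sorted (3,4,4,5,5): b_1=3>1, not a PF.
Total 3125; non-PF = 3125−1296 = 1829

1829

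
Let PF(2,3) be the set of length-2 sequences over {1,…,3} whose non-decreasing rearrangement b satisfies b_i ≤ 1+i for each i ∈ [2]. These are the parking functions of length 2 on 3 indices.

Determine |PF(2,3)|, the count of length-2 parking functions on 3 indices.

8

#PF = (3−2+1)·(3+1)^(2−1) = 2×4 = 8 (Pollak)
One tuple (2,1) → sorted (1,2): b_i ≤ 1+i ∀i, a PF.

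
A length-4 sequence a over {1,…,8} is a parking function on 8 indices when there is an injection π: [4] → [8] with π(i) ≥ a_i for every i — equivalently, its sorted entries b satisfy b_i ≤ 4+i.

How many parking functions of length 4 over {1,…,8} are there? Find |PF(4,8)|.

3645

#PF = (8−4+1)·(8+1)^(4−1) = 5×729 = 3645
Check (5,2,1,1) → sorted (1,1,2,5): b_i ≤ 4+i ∀i, a PF.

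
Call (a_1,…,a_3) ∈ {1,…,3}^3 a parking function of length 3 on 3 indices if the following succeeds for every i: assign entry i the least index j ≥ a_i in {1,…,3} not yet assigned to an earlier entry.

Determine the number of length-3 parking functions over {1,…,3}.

Count = 1·4^2 = 1·16 = 16
E.g. (1,1,1) → sorted (1,1,1): b_i ≤ i ∀i, a PF.

16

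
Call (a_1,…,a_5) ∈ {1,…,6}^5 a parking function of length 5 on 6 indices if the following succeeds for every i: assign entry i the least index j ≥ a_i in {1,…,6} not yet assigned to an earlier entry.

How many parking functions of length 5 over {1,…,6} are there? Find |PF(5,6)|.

4802

#PF = 2·7^4 = 2·2401 = 4802
Check (5,4,1,4,3) → sorted (1,3,4,4,5): b_i ≤ 1+i ∀i, a PF.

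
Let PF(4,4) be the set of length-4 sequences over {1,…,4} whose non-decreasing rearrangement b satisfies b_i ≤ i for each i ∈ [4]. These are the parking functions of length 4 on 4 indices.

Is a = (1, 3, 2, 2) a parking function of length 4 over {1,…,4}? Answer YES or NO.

YES

Rearranged: b = (1, 2, 2, 3).
  b_1=1 ≤ 1
  b_2=2 ≤ 2
  b_3=2 ≤ 3
  b_4=3 ≤ 4
All bounds hold ⇒ YES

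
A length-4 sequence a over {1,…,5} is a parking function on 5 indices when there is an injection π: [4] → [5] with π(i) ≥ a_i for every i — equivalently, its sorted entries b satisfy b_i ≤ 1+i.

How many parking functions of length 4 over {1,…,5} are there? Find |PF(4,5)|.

|PF| = 2·6^3 = 2·216 = 432 (Konheim–Weiss)
Check (5,2,1,3) → sorted (1,2,3,5): b_i ≤ 1+i ∀i, a PF.

432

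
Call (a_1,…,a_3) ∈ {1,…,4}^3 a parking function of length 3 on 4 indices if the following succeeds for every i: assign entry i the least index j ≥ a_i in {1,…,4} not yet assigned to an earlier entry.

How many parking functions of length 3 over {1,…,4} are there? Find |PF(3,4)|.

50

|PF| = (5−3)·5^(3−1) = 2·25 = 50 [KW]
Check (3,3,1) → sorted (1,3,3): b_i ≤ 1+i ∀i, a PF.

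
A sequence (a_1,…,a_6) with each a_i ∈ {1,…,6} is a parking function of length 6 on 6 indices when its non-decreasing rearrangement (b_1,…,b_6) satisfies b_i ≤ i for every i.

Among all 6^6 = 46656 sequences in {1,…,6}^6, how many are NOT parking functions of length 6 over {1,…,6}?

|PF(6,6)| = 1·7^5 = 1×16807 = 16807 (Konheim–Weiss)
One tuple (4,4,5,6,3,4) → sorted (3,4,4,4,5,6): b_1=3>1, not a PF.
6^6 − 16807 = 46656 − 16807 = 29849

29849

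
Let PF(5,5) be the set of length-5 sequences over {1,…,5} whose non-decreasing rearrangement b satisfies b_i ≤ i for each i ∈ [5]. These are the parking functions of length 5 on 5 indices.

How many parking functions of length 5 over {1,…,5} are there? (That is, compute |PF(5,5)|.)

1296

Count = (5+1−5)·(5+1)^{5−1} = 1 · 1296 = 1296 [KW]
One tuple (1,1,2,3,3) → sorted (1,1,2,3,3): b_i ≤ i ∀i, a PF.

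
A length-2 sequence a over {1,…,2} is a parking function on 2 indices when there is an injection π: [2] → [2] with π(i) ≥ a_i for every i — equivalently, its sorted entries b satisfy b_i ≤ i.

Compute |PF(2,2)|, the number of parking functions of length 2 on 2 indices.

3

|PF(2,2)| = (2+1−2)·(2+1)^{2−1} = 1 · 3 = 3 (Konheim–Weiss)
Check (1,2) → sorted (1,2): b_i ≤ i ∀i, a PF.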